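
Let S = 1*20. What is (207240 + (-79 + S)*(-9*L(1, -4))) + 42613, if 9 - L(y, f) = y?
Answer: 254101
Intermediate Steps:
L(y, f) = 9 - y
S = 20
(207240 + (-79 + S)*(-9*L(1, -4))) + 42613 = (207240 + (-79 + 20)*(-9*(9 - 1*1))) + 42613 = (207240 - (-531)*(9 - 1)) + 42613 = (207240 - (-531)*8) + 42613 = (207240 - 59*(-72)) + 42613 = (207240 + 4248) + 42613 = 211488 + 42613 = 254101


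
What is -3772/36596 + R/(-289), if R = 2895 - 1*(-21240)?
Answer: -221083642/2644061 ≈ -83.615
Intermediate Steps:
R = 24135 (R = 2895 + 21240 = 24135)
-3772/36596 + R/(-289) = -3772/36596 + 24135/(-289) = -3772*1/36596 + 24135*(-1/289) = -943/9149 - 24135/289 = -221083642/2644061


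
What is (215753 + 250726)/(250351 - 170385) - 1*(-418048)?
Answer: 33430092847/79966 ≈ 4.1805e+5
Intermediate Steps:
(215753 + 250726)/(250351 - 170385) - 1*(-418048) = 466479/79966 + 418048 = 33430092847/79966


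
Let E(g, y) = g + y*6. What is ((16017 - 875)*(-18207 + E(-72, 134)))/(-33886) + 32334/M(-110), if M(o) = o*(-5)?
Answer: 36657304356/4659325 ≈ 7867.5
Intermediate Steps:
E(g, y) = g + 6*y
M(o) = -5*o
((16017 - 875)*(-18207 + E(-72, 134)))/(-33886) + 32334/M(-110) = ((16017 - 875)*(-18207 + (-72 + 6*134)))/(-33886) + 32334/((-5*(-110))) = (15142*(-18207 + (-72 + 804)))*(-1/33886) + 32334/550 = (15142*(-18207 + 732))*(-1/33886) + 32334*(1/550) = (15142*(-17475))*(-1/33886) + 16167/275 = -264606450*(-1/33886) + 16167/275 = 132303225/16943 + 16167/275 = 36657304356/4659325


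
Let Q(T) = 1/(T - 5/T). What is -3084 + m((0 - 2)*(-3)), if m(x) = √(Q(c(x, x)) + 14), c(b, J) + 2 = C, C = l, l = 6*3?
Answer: -3084 + √886030/251 ≈ -3080.3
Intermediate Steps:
l = 18
C = 18
c(b, J) = 16 (c(b, J) = -2 + 18 = 16)
m(x) = √886030/251 (m(x) = √(16/(-5 + 16²) + 14) = √(16/(-5 + 256) + 14) = √(16/251 + 14) = √(3530/251) = √886030/251)
-3084 + m((0 - 2)*(-3)) = -3084 + √886030/251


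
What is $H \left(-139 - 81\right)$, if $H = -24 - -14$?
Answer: $2200$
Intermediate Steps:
$H = -10$ ($H = -24 + 14 = -10$)
$H \left(-139 - 81\right) = - 10 \left(-139 - 81\right) = \left(-10\right) \left(-220\right) = 2200$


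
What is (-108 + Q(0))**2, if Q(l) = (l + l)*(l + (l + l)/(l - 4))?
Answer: 11664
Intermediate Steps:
Q(l) = 2*l*(l + 2*l/(-4 + l)) (Q(l) = (2*l)*(l + (2*l)/(-4 + l)) = (2*l)*(l + 2*l/(-4 + l)) = 2*l*(l + 2*l/(-4 + l)))
(-108 + Q(0))**2 = (-108 + 2*0**2*(-2 + 0)/(-4 + 0))**2 = (-108 + 2*0*(-2)/(-4))**2 = (-108 + 2*0*(-1/4)*(-2))**2 = (-108 + 0)**2 = (-108)**2 = 11664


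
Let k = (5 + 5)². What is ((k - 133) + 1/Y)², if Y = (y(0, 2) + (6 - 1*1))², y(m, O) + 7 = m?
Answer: 17161/16 ≈ 1072.6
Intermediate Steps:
k = 100 (k = 10² = 100)
y(m, O) = -7 + m
Y = 4 (Y = ((-7 + 0) + (6 - 1*1))² = (-7 + (6 - 1))² = (-7 + 5)² = (-2)² = 4)
((k - 133) + 1/Y)² = ((100 - 133) + 1/4)² = (-33 + ¼)² = (-131/4)² = 17161/16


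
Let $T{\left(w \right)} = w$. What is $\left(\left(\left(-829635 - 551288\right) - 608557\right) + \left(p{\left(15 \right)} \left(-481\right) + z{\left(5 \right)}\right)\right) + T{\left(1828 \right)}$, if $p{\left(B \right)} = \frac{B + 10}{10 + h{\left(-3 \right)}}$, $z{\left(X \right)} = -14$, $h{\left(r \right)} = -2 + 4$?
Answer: $- \frac{23864017}{12} \approx -1.9887 \cdot 10^{6}$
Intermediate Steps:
$h{\left(r \right)} = 2$
$p{\left(B \right)} = \frac{5}{6} + \frac{B}{12}$ ($p{\left(B \right)} = \frac{B + 10}{10 + 2} = \frac{10 + B}{12} = \left(10 + B\right) \frac{1}{12} = \frac{5}{6} + \frac{B}{12}$)
$\left(\left(\left(-829635 - 551288\right) - 608557\right) + \left(p{\left(15 \right)} \left(-481\right) + z{\left(5 \right)}\right)\right) + T{\left(1828 \right)} = \left(\left(\left(-829635 - 551288\right) - 608557\right) + \left(\left(\frac{5}{6} + \frac{1}{12} \cdot 15\right) \left(-481\right) - 14\right)\right) + 1828 = \left(\left(-1380923 - 608557\right) + \left(\left(\frac{5}{6} + \frac{5}{4}\right) \left(-481\right) - 14\right)\right) + 1828 = \left(-1989480 + \left(\frac{25}{12} \left(-481\right) - 14\right)\right) + 1828 = \left(-1989480 - \frac{12193}{12}\right) + 1828 = - \frac{23885953}{12} + 1828 = - \frac{23864017}{12}$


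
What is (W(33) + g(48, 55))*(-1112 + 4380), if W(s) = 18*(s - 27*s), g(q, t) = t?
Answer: -50291252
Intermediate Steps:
W(s) = -468*s (W(s) = 18*(-26*s) = -468*s)
(W(33) + g(48, 55))*(-1112 + 4380) = (-468*33 + 55)*(-1112 + 4380) = (-15444 + 55)*3268 = -15389*3268 = -50291252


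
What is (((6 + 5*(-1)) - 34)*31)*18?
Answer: -18414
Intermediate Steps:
(((6 + 5*(-1)) - 34)*31)*18 = (((6 - 5) - 34)*31)*18 = ((1 - 34)*31)*18 = -33*31*18 = -1023*18 = -18414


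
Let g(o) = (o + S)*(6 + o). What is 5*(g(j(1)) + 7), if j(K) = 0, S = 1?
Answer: 65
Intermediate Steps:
g(o) = (1 + o)*(6 + o) (g(o) = (o + 1)*(6 + o) = (1 + o)*(6 + o))
5*(g(j(1)) + 7) = 5*((6 + 0**2 + 7*0) + 7) = 5*((6 + 0 + 0) + 7) = 5*(6 + 7) = 5*13 = 65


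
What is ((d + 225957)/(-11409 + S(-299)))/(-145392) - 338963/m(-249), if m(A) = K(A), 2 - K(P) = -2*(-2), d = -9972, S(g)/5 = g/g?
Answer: 93669621220059/552683456 ≈ 1.6948e+5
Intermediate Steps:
S(g) = 5 (S(g) = 5*(g/g) = 5*1 = 5)
K(P) = -2 (K(P) = 2 - (-2)*(-2) = 2 - 1*4 = 2 - 4 = -2)
m(A) = -2
((d + 225957)/(-11409 + S(-299)))/(-145392) - 338963/m(-249) = ((-9972 + 225957)/(-11409 + 5))/(-145392) - 338963/(-2) = (215985/(-11404))*(-1/145392) - 338963*(-1/2) = (215985*(-1/11404))*(-1/145392) + 338963/2 = -215985/11404*(-1/145392) + 338963/2 = 71995/552683456 + 338963/2 = 93669621220059/552683456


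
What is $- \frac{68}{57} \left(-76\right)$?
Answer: $\frac{272}{3} \approx 90.667$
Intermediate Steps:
$- \frac{68}{57} \left(-76\right) = \left(-68\right) \frac{1}{57} \left(-76\right) = \left(- \frac{68}{57}\right) \left(-76\right) = \frac{272}{3}$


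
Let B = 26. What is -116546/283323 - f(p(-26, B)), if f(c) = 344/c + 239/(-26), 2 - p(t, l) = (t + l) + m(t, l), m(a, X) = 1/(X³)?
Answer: -14088198583387/86312085366 ≈ -163.22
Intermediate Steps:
m(a, X) = X⁻³
p(t, l) = 2 - l - t - 1/l³ (p(t, l) = 2 - ((t + l) + l⁻³) = 2 - ((l + t) + l⁻³) = 2 - (l + t + l⁻³) = 2 + (-l - t - 1/l³) = 2 - l - t - 1/l³)
f(c) = -239/26 + 344/c (f(c) = 344/c + 239*(-1/26) = 344/c - 239/26 = -239/26 + 344/c)
-116546/283323 - f(p(-26, B)) = -116546/283323 - (-239/26 + 344/(2 - 1*26 - 1*(-26) - 1/26³)) = -116546*1/283323 - (-239/26 + 344/(2 - 26 + 26 - 1*1/17576)) = -116546/283323 - (-239/26 + 344/(2 - 26 + 26 - 1/17576)) = -116546/283323 - (-239/26 + 344/(35151/17576)) = -116546/283323 - (-239/26 + 344*(17576/35151)) = -116546/283323 - (-239/26 + 6046144/35151) = -116546/283323 - 1*148798655/913926 = -116546/283323 - 148798655/913926 = -14088198583387/86312085366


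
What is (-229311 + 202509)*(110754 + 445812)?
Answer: -14917081932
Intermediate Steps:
(-229311 + 202509)*(110754 + 445812) = -26802*556566 = -14917081932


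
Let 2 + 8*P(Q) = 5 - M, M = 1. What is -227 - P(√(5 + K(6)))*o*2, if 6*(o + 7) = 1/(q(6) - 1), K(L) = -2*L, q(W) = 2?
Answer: -2683/12 ≈ -223.58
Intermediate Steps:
P(Q) = ¼ (P(Q) = -¼ + (5 - 1*1)/8 = -¼ + (5 - 1)/8 = -¼ + (⅛)*4 = -¼ + ½ = ¼)
o = -41/6 (o = -7 + 1/(6*(2 - 1)) = -7 + (⅙)/1 = -7 + (⅙)*1 = -7 + ⅙ = -41/6 ≈ -6.8333)
-227 - P(√(5 + K(6)))*o*2 = -227 - (¼)*(-41/6)*2 = -227 - (-41)*2/24 = -227 - 1*(-41/12) = -227 + 41/12 = -2683/12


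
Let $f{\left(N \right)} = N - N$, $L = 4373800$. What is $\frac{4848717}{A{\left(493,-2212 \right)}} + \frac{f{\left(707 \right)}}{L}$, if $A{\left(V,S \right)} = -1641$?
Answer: $- \frac{1616239}{547} \approx -2954.7$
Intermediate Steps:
$f{\left(N \right)} = 0$
$\frac{4848717}{A{\left(493,-2212 \right)}} + \frac{f{\left(707 \right)}}{L} = \frac{4848717}{-1641} + \frac{0}{4373800} = 4848717 \left(- \frac{1}{1641}\right) + 0 \cdot \frac{1}{4373800} = - \frac{1616239}{547} + 0 = - \frac{1616239}{547}$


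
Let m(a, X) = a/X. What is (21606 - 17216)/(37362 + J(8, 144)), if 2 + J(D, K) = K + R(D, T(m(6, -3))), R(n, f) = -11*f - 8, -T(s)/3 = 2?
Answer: 2195/18781 ≈ 0.11687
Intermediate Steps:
T(s) = -6 (T(s) = -3*2 = -6)
R(n, f) = -8 - 11*f
J(D, K) = 56 + K (J(D, K) = -2 + (K + (-8 - 11*(-6))) = -2 + (K + (-8 + 66)) = -2 + (K + 58) = -2 + (58 + K) = 56 + K)
(21606 - 17216)/(37362 + J(8, 144)) = (21606 - 17216)/(37362 + (56 + 144)) = 4390/(37362 + 200) = 4390/37562 = 4390*(1/37562) = 2195/18781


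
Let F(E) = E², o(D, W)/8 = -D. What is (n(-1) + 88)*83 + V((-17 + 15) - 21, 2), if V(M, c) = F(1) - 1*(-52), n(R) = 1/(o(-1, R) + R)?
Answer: 51582/7 ≈ 7368.9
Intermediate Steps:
o(D, W) = -8*D (o(D, W) = 8*(-D) = -8*D)
n(R) = 1/(8 + R) (n(R) = 1/(-8*(-1) + R) = 1/(8 + R))
V(M, c) = 53 (V(M, c) = 1² - 1*(-52) = 1 + 52 = 53)
(n(-1) + 88)*83 + V((-17 + 15) - 21, 2) = (1/(8 - 1) + 88)*83 + 53 = (1/7 + 88)*83 + 53 = (⅐ + 88)*83 + 53 = (617/7)*83 + 53 = 51211/7 + 53 = 51582/7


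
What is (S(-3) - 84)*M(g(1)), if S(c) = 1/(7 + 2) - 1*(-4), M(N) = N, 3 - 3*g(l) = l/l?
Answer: -1438/27 ≈ -53.259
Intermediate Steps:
g(l) = 2/3 (g(l) = 1 - l/(3*l) = 1 - 1/3*1 = 1 - 1/3 = 2/3)
S(c) = 37/9 (S(c) = 1/9 + 4 = 37/9)
(S(-3) - 84)*M(g(1)) = (37/9 - 84)*(2/3) = -719/9*2/3 = -1438/27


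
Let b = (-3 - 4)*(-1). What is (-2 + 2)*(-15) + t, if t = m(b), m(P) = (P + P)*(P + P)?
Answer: 196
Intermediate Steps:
b = 7 (b = -7*(-1) = 7)
m(P) = 4*P**2 (m(P) = (2*P)*(2*P) = 4*P**2)
t = 196 (t = 4*7**2 = 4*49 = 196)
(-2 + 2)*(-15) + t = (-2 + 2)*(-15) + 196 = 0*(-15) + 196 = 0 + 196 = 196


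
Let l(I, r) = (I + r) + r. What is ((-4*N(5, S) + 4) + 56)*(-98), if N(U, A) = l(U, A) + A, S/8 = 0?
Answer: -3920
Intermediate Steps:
S = 0 (S = 8*0 = 0)
l(I, r) = I + 2*r
N(U, A) = U + 3*A (N(U, A) = (U + 2*A) + A = U + 3*A)
((-4*N(5, S) + 4) + 56)*(-98) = ((-4*(5 + 3*0) + 4) + 56)*(-98) = ((-4*(5 + 0) + 4) + 56)*(-98) = ((-4*5 + 4) + 56)*(-98) = ((-20 + 4) + 56)*(-98) = (-16 + 56)*(-98) = 40*(-98) = -3920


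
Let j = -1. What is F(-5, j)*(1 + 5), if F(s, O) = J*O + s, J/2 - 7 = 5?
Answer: -174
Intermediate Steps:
J = 24 (J = 14 + 2*5 = 14 + 10 = 24)
F(s, O) = s + 24*O (F(s, O) = 24*O + s = s + 24*O)
F(-5, j)*(1 + 5) = (-5 + 24*(-1))*(1 + 5) = (-5 - 24)*6 = -29*6 = -174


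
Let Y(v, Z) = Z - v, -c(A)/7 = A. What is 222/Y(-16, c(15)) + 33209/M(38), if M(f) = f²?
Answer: 2635033/128516 ≈ 20.504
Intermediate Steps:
c(A) = -7*A
222/Y(-16, c(15)) + 33209/M(38) = 222/(-7*15 - 1*(-16)) + 33209/(38²) = 222/(-105 + 16) + 33209/1444 = 222/(-89) + 33209*(1/1444) = 222*(-1/89) + 33209/1444 = -222/89 + 33209/1444 = 2635033/128516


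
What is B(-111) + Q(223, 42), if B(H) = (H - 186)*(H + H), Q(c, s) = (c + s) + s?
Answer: 66241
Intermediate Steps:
Q(c, s) = c + 2*s
B(H) = 2*H*(-186 + H) (B(H) = (-186 + H)*(2*H) = 2*H*(-186 + H))
B(-111) + Q(223, 42) = 2*(-111)*(-186 - 111) + (223 + 2*42) = 2*(-111)*(-297) + (223 + 84) = 65934 + 307 = 66241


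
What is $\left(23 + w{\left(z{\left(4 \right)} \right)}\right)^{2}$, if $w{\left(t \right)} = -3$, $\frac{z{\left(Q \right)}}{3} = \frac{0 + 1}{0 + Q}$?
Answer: $400$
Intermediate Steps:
$z{\left(Q \right)} = \frac{3}{Q}$ ($z{\left(Q \right)} = 3 \frac{0 + 1}{0 + Q} = 3 \cdot 1 \frac{1}{Q} = \frac{3}{Q}$)
$\left(23 + w{\left(z{\left(4 \right)} \right)}\right)^{2} = \left(23 - 3\right)^{2} = 20^{2} = 400$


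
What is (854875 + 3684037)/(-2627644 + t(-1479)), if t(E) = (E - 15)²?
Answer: -567364/49451 ≈ -11.473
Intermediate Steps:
t(E) = (-15 + E)²
(854875 + 3684037)/(-2627644 + t(-1479)) = (854875 + 3684037)/(-2627644 + (-15 - 1479)²) = 4538912/(-2627644 + (-1494)²) = 4538912/(-2627644 + 2232036) = 4538912/(-395608) = 4538912*(-1/395608) = -567364/49451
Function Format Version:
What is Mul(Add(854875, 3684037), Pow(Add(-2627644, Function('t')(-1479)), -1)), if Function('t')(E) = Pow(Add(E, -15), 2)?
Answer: Rational(-567364, 49451) ≈ -11.473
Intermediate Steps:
Function('t')(E) = Pow(Add(-15, E), 2)
Mul(Add(854875, 3684037), Pow(Add(-2627644, Function('t')(-1479)), -1)) = Mul(Add(854875, 3684037), Pow(Add(-2627644, Pow(Add(-15, -1479), 2)), -1)) = Mul(4538912, Pow(Add(-2627644, Pow(-1494, 2)), -1)) = Mul(4538912, Pow(Add(-2627644, 2232036), -1)) = Mul(4538912, Pow(-395608, -1)) = Mul(4538912, Rational(-1, 395608)) = Rational(-567364, 49451)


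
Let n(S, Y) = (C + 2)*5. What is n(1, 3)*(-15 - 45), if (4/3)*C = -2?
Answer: -150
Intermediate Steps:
C = -3/2 (C = (¾)*(-2) = -3/2 ≈ -1.5000)
n(S, Y) = 5/2 (n(S, Y) = (-3/2 + 2)*5 = (½)*5 = 5/2)
n(1, 3)*(-15 - 45) = 5*(-15 - 45)/2 = (5/2)*(-60) = -150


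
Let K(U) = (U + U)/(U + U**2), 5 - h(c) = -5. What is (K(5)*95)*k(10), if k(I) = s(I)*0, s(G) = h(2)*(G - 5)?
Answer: 0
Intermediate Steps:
h(c) = 10 (h(c) = 5 - 1*(-5) = 5 + 5 = 10)
s(G) = -50 + 10*G (s(G) = 10*(G - 5) = 10*(-5 + G) = -50 + 10*G)
K(U) = 2*U/(U + U**2) (K(U) = (2*U)/(U + U**2) = 2*U/(U + U**2))
k(I) = 0 (k(I) = (-50 + 10*I)*0 = 0)
(K(5)*95)*k(10) = ((2/(1 + 5))*95)*0 = ((2/6)*95)*0 = ((2*(1/6))*95)*0 = ((1/3)*95)*0 = (95/3)*0 = 0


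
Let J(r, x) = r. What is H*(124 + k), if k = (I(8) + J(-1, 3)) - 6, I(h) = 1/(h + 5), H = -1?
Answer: -1522/13 ≈ -117.08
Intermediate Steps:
I(h) = 1/(5 + h)
k = -90/13 (k = (1/(5 + 8) - 1) - 6 = (1/13 - 1) - 6 = -12/13 - 6 = -90/13 ≈ -6.9231)
H*(124 + k) = -(124 - 90/13) = -1*1522/13 = -1522/13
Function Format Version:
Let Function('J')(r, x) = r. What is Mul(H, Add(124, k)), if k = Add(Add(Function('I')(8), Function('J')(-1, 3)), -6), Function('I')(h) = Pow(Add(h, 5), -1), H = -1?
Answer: Rational(-1522, 13) ≈ -117.08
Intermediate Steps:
Function('I')(h) = Pow(Add(5, h), -1)
k = Rational(-90, 13) (k = Add(Add(Pow(Add(5, 8), -1), -1), -6) = Add(Add(Pow(13, -1), -1), -6) = Add(Add(Rational(1, 13), -1), -6) = Add(Rational(-12, 13), -6) = Rational(-90, 13) ≈ -6.9231)
Mul(H, Add(124, k)) = Mul(-1, Add(124, Rational(-90, 13))) = Mul(-1, Rational(1522, 13)) = Rational(-1522, 13)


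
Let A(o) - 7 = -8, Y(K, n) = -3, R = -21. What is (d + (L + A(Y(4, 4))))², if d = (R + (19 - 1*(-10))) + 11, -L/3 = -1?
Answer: 441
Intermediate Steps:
A(o) = -1 (A(o) = 7 - 8 = -1)
L = 3 (L = -3*(-1) = 3)
d = 19 (d = (-21 + (19 - 1*(-10))) + 11 = (-21 + (19 + 10)) + 11 = (-21 + 29) + 11 = 8 + 11 = 19)
(d + (L + A(Y(4, 4))))² = (19 + (3 - 1))² = (19 + 2)² = 21² = 441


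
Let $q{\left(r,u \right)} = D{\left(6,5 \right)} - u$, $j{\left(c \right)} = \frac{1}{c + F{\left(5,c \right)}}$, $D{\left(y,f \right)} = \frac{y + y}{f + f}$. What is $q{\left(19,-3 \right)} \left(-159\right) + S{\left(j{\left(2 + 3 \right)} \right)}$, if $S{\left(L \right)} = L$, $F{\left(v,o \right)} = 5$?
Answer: $- \frac{6677}{10} \approx -667.7$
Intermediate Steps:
$D{\left(y,f \right)} = \frac{y}{f}$ ($D{\left(y,f \right)} = \frac{2 y}{2 f} = 2 y \frac{1}{2 f} = \frac{y}{f}$)
$j{\left(c \right)} = \frac{1}{5 + c}$ ($j{\left(c \right)} = \frac{1}{c + 5} = \frac{1}{5 + c}$)
$q{\left(r,u \right)} = \frac{6}{5} - u$
$q{\left(19,-3 \right)} \left(-159\right) + S{\left(j{\left(2 + 3 \right)} \right)} = \left(\frac{6}{5} - -3\right) \left(-159\right) + \frac{1}{5 + \left(2 + 3\right)} = \left(\frac{6}{5} + 3\right) \left(-159\right) + \frac{1}{5 + 5} = \frac{21}{5} \left(-159\right) + \frac{1}{10} = - \frac{3339}{5} + \frac{1}{10} = - \frac{6677}{10}$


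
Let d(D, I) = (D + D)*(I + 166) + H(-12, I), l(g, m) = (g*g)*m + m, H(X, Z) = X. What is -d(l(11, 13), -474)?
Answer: 976988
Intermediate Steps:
l(g, m) = m + m*g**2 (l(g, m) = g**2*m + m = m*g**2 + m = m + m*g**2)
d(D, I) = -12 + 2*D*(166 + I) (d(D, I) = (D + D)*(I + 166) - 12 = (2*D)*(166 + I) - 12 = 2*D*(166 + I) - 12 = -12 + 2*D*(166 + I))
-d(l(11, 13), -474) = -(-12 + 332*(13*(1 + 11**2)) + 2*(13*(1 + 11**2))*(-474)) = -(-12 + 332*(13*(1 + 121)) + 2*(13*(1 + 121))*(-474)) = -(-12 + 332*(13*122) + 2*(13*122)*(-474)) = -(-12 + 332*1586 + 2*1586*(-474)) = -(-12 + 526552 - 1503528) = -1*(-976988) = 976988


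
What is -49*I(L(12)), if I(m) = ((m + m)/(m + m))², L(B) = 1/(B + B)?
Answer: -49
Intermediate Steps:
L(B) = 1/(2*B)
I(m) = 1 (I(m) = ((2*m)/((2*m)))² = ((2*m)*(1/(2*m)))² = 1² = 1)
-49*I(L(12)) = -49*1 = -49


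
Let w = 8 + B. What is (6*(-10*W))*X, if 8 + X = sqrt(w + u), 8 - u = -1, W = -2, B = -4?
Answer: -960 + 120*sqrt(13) ≈ -527.33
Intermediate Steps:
u = 9 (u = 8 - 1*(-1) = 8 + 1 = 9)
w = 4 (w = 8 - 4 = 4)
X = -8 + sqrt(13) (X = -8 + sqrt(4 + 9) = -8 + sqrt(13) ≈ -4.3944)
(6*(-10*W))*X = (6*(-10*(-2)))*(-8 + sqrt(13)) = (6*20)*(-8 + sqrt(13)) = 120*(-8 + sqrt(13)) = -960 + 120*sqrt(13)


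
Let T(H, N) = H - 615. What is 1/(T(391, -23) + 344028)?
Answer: 1/343804 ≈ 2.9086e-6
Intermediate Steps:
T(H, N) = -615 + H
1/(T(391, -23) + 344028) = 1/((-615 + 391) + 344028) = 1/(-224 + 344028) = 1/343804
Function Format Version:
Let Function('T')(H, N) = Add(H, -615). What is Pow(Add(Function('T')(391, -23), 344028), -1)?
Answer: Rational(1, 343804) ≈ 2.9086e-6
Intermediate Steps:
Function('T')(H, N) = Add(-615, H)
Pow(Add(Function('T')(391, -23), 344028), -1) = Pow(Add(Add(-615, 391), 344028), -1) = Pow(Add(-224, 344028), -1) = Pow(343804, -1) = Rational(1, 343804)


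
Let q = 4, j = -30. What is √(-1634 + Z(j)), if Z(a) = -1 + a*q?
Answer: 3*I*√195 ≈ 41.893*I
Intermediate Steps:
Z(a) = -1 + 4*a (Z(a) = -1 + a*4 = -1 + 4*a)
√(-1634 + Z(j)) = √(-1634 + (-1 + 4*(-30))) = √(-1634 + (-1 - 120)) = √(-1634 - 121) = √(-1755) = 3*I*√195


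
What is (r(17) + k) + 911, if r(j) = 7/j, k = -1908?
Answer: -16942/17 ≈ -996.59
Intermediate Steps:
(r(17) + k) + 911 = (7/17 - 1908) + 911 = -32429/17 + 911 = -16942/17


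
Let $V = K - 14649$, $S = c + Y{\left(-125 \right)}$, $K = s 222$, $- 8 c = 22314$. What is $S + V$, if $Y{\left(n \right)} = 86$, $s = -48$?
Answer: $- \frac{112033}{4} \approx -28008.0$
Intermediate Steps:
$c = - \frac{11157}{4}$ ($c = \left(- \frac{1}{8}\right) 22314 = - \frac{11157}{4} \approx -2789.3$)
$K = -10656$ ($K = \left(-48\right) 222 = -10656$)
$S = - \frac{10813}{4}$ ($S = - \frac{11157}{4} + 86 = - \frac{10813}{4} \approx -2703.3$)
$V = -25305$ ($V = -10656 - 14649 = -25305$)
$S + V = - \frac{10813}{4} - 25305 = - \frac{112033}{4}$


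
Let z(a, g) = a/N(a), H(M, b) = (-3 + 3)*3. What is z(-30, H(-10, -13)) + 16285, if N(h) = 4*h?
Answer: 65141/4 ≈ 16285.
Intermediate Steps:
H(M, b) = 0 (H(M, b) = 0*3 = 0)
z(a, g) = ¼ (z(a, g) = a/((4*a)) = a*(1/(4*a)) = ¼)
z(-30, H(-10, -13)) + 16285 = ¼ + 16285 = 65141/4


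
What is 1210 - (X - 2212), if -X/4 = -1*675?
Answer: 722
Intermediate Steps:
X = 2700 (X = -(-4)*675 = -4*(-675) = 2700)
1210 - (X - 2212) = 1210 - (2700 - 2212) = 1210 - 1*488 = 1210 - 488 = 722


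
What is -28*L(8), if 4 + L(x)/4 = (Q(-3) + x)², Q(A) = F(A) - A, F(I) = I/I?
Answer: -15680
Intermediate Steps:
F(I) = 1
Q(A) = 1 - A
L(x) = -16 + 4*(4 + x)² (L(x) = -16 + 4*((1 - 1*(-3)) + x)² = -16 + 4*((1 + 3) + x)² = -16 + 4*(4 + x)²)
-28*L(8) = -28*(-16 + 4*(4 + 8)²) = -28*(-16 + 4*12²) = -28*(-16 + 4*144) = -28*(-16 + 576) = -28*560 = -15680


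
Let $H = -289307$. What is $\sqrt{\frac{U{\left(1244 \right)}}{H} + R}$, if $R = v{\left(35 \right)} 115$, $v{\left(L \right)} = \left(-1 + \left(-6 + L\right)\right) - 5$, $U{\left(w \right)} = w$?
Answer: $\frac{\sqrt{221382279060697}}{289307} \approx 51.43$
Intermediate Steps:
$v{\left(L \right)} = -12 + L$ ($v{\left(L \right)} = \left(-7 + L\right) - 5 = -12 + L$)
$R = 2645$ ($R = \left(-12 + 35\right) 115 = 23 \cdot 115 = 2645$)
$\sqrt{\frac{U{\left(1244 \right)}}{H} + R} = \sqrt{\frac{1244}{-289307} + 2645} = \sqrt{1244 \left(- \frac{1}{289307}\right) + 2645} = \sqrt{- \frac{1244}{289307} + 2645} = \sqrt{\frac{765215771}{289307}} = \frac{\sqrt{221382279060697}}{289307}$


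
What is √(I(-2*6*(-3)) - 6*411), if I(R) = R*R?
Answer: 3*I*√130 ≈ 34.205*I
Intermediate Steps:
I(R) = R²
√(I(-2*6*(-3)) - 6*411) = √((-2*6*(-3))² - 6*411) = √((-12*(-3))² - 2466) = √(36² - 2466) = √(1296 - 2466) = √(-1170) = 3*I*√130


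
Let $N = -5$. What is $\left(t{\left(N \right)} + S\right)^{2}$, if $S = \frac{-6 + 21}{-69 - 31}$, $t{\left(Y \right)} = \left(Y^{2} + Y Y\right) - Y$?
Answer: $\frac{1203409}{400} \approx 3008.5$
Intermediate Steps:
$t{\left(Y \right)} = - Y + 2 Y^{2}$ ($t{\left(Y \right)} = \left(Y^{2} + Y^{2}\right) - Y = 2 Y^{2} - Y = - Y + 2 Y^{2}$)
$S = - \frac{3}{20}$ ($S = \frac{15}{-100} = 15 \left(- \frac{1}{100}\right) = - \frac{3}{20} \approx -0.15$)
$\left(t{\left(N \right)} + S\right)^{2} = \left(- 5 \left(-1 + 2 \left(-5\right)\right) - \frac{3}{20}\right)^{2} = \left(- 5 \left(-1 - 10\right) - \frac{3}{20}\right)^{2} = \left(\left(-5\right) \left(-11\right) - \frac{3}{20}\right)^{2} = \left(55 - \frac{3}{20}\right)^{2} = \left(\frac{1097}{20}\right)^{2} = \frac{1203409}{400}$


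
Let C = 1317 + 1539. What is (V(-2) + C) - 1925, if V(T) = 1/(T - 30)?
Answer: 29791/32 ≈ 930.97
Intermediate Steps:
C = 2856
V(T) = 1/(-30 + T)
(V(-2) + C) - 1925 = (1/(-30 - 2) + 2856) - 1925 = (1/(-32) + 2856) - 1925 = (-1/32 + 2856) - 1925 = 91391/32 - 1925 = 29791/32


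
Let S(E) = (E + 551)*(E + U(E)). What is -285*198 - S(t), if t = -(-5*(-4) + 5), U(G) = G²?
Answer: -372030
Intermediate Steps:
t = -25 (t = -(20 + 5) = -1*25 = -25)
S(E) = (551 + E)*(E + E²) (S(E) = (E + 551)*(E + E²) = (551 + E)*(E + E²))
-285*198 - S(t) = -285*198 - (-25)*(551 + (-25)² + 552*(-25)) = -56430 - (-25)*(551 + 625 - 13800) = -56430 - (-25)*(-12624) = -56430 - 1*315600 = -56430 - 315600 = -372030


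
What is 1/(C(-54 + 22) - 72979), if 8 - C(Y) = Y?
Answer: -1/72939 ≈ -1.3710e-5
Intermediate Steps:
C(Y) = 8 - Y
1/(C(-54 + 22) - 72979) = 1/((8 - (-54 + 22)) - 72979) = 1/((8 - 1*(-32)) - 72979) = 1/((8 + 32) - 72979) = 1/(40 - 72979) = 1/(-72939) = -1/72939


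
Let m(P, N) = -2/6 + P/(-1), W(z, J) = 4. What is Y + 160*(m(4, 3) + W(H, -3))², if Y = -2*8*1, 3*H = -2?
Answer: 16/9 ≈ 1.7778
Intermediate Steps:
H = -⅔ (H = (⅓)*(-2) = -⅔ ≈ -0.66667)
m(P, N) = -⅓ - P (m(P, N) = -2*⅙ + P*(-1) = -⅓ - P)
Y = -16 (Y = -16*1 = -16)
Y + 160*(m(4, 3) + W(H, -3))² = -16 + 160*((-⅓ - 1*4) + 4)² = -16 + 160*((-⅓ - 4) + 4)² = -16 + 160*(-13/3 + 4)² = -16 + 160*(-⅓)² = -16 + 160*(⅑) = -16 + 160/9 = 16/9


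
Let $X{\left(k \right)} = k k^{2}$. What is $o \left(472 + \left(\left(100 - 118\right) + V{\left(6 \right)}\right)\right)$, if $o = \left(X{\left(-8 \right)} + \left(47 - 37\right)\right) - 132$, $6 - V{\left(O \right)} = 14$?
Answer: $-282764$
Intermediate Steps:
$X{\left(k \right)} = k^{3}$
$V{\left(O \right)} = -8$ ($V{\left(O \right)} = 6 - 14 = -8$)
$o = -634$ ($o = \left(\left(-8\right)^{3} + \left(47 - 37\right)\right) - 132 = \left(-512 + \left(47 - 37\right)\right) - 132 = \left(-512 + 10\right) - 132 = -502 - 132 = -634$)
$o \left(472 + \left(\left(100 - 118\right) + V{\left(6 \right)}\right)\right) = - 634 \left(472 + \left(\left(100 - 118\right) - 8\right)\right) = - 634 \left(472 - 26\right) = \left(-634\right) 446 = -282764$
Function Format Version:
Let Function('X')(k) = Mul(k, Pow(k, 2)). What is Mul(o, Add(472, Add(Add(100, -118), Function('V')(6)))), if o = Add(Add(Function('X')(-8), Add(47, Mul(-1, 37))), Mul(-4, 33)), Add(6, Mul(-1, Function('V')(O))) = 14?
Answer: -282764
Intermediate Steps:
Function('X')(k) = Pow(k, 3)
Function('V')(O) = -8 (Function('V')(O) = Add(6, Mul(-1, 14)) = Add(6, -14) = -8)
o = -634 (o = Add(Add(Pow(-8, 3), Add(47, Mul(-1, 37))), Mul(-4, 33)) = Add(Add(-512, Add(47, -37)), -132) = Add(Add(-512, 10), -132) = Add(-502, -132) = -634)
Mul(o, Add(472, Add(Add(100, -118), Function('V')(6)))) = Mul(-634, Add(472, Add(Add(100, -118), -8))) = Mul(-634, Add(472, Add(-18, -8))) = Mul(-634, Add(472, -26)) = Mul(-634, 446) = -282764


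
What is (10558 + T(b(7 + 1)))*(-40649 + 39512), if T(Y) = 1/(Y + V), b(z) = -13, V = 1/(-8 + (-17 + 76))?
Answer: -7946885265/662 ≈ -1.2004e+7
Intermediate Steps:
V = 1/51 (V = 1/(-8 + 59) = 1/51 ≈ 0.019608)
T(Y) = 1/(1/51 + Y) (T(Y) = 1/(Y + 1/51) = 1/(1/51 + Y))
(10558 + T(b(7 + 1)))*(-40649 + 39512) = (10558 + 51/(1 + 51*(-13)))*(-40649 + 39512) = (10558 + 51/(1 - 663))*(-1137) = (10558 + 51/(-662))*(-1137) = (10558 + 51*(-1/662))*(-1137) = (10558 - 51/662)*(-1137) = (6989345/662)*(-1137) = -7946885265/662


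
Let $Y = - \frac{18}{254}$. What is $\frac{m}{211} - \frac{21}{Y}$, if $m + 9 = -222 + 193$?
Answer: $\frac{187465}{633} \approx 296.15$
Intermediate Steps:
$Y = - \frac{9}{127}$ ($Y = \left(-18\right) \frac{1}{254} = - \frac{9}{127} \approx -0.070866$)
$m = -38$ ($m = -9 + \left(-222 + 193\right) = -9 - 29 = -38$)
$\frac{m}{211} - \frac{21}{Y} = - \frac{38}{211} - \frac{21}{- \frac{9}{127}} = \left(-38\right) \frac{1}{211} - - \frac{889}{3} = - \frac{38}{211} + \frac{889}{3} = \frac{187465}{633}$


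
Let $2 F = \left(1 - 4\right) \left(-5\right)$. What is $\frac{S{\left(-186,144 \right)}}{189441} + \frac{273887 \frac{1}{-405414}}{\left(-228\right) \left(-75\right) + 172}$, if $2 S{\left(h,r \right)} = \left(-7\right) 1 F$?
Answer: $- \frac{220071037}{1238585176368} \approx -0.00017768$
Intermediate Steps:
$F = \frac{15}{2}$ ($F = \frac{\left(1 - 4\right) \left(-5\right)}{2} = \frac{\left(-3\right) \left(-5\right)}{2} = \frac{1}{2} \cdot 15 = \frac{15}{2} \approx 7.5$)
$S{\left(h,r \right)} = - \frac{105}{4}$ ($S{\left(h,r \right)} = \frac{\left(-7\right) 1 \cdot \frac{15}{2}}{2} = \frac{\left(-7\right) \frac{15}{2}}{2} = \frac{1}{2} \left(- \frac{105}{2}\right) = - \frac{105}{4}$)
$\frac{S{\left(-186,144 \right)}}{189441} + \frac{273887 \frac{1}{-405414}}{\left(-228\right) \left(-75\right) + 172} = - \frac{105}{4 \cdot 189441} + \frac{273887 \frac{1}{-405414}}{\left(-228\right) \left(-75\right) + 172} = \left(- \frac{105}{4}\right) \frac{1}{189441} + \frac{273887 \left(- \frac{1}{405414}\right)}{17100 + 172} = - \frac{5}{36084} - \frac{273887}{405414 \cdot 17272} = - \frac{5}{36084} - \frac{16111}{411900624} = - \frac{220071037}{1238585176368}$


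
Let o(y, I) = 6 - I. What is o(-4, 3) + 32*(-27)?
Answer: -861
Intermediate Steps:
o(-4, 3) + 32*(-27) = (6 - 1*3) + 32*(-27) = (6 - 3) - 864 = 3 - 864 = -861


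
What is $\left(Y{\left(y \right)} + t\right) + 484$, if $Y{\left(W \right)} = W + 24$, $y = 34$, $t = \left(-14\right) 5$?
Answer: $472$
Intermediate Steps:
$t = -70$
$Y{\left(W \right)} = 24 + W$
$\left(Y{\left(y \right)} + t\right) + 484 = \left(\left(24 + 34\right) - 70\right) + 484 = \left(58 - 70\right) + 484 = -12 + 484 = 472$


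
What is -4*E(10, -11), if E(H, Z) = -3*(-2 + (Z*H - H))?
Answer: -1464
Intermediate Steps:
E(H, Z) = 6 + 3*H - 3*H*Z (E(H, Z) = -3*(-2 + (H*Z - H)) = -3*(-2 + (-H + H*Z)) = -3*(-2 - H + H*Z) = 6 + 3*H - 3*H*Z)
-4*E(10, -11) = -4*(6 + 3*10 - 3*10*(-11)) = -4*(6 + 30 + 330) = -4*366 = -1464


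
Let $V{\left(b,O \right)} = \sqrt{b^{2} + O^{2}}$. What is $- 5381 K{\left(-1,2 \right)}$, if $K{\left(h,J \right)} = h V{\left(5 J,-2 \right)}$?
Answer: $10762 \sqrt{26} \approx 54876.0$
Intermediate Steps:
$V{\left(b,O \right)} = \sqrt{O^{2} + b^{2}}$
$K{\left(h,J \right)} = h \sqrt{4 + 25 J^{2}}$ ($K{\left(h,J \right)} = h \sqrt{\left(-2\right)^{2} + \left(5 J\right)^{2}} = h \sqrt{4 + 25 J^{2}}$)
$- 5381 K{\left(-1,2 \right)} = - 5381 \left(- \sqrt{4 + 25 \cdot 2^{2}}\right) = - 5381 \left(- \sqrt{4 + 25 \cdot 4}\right) = - 5381 \left(- \sqrt{4 + 100}\right) = - 5381 \left(- \sqrt{104}\right) = - 5381 \left(- 2 \sqrt{26}\right) = 10762 \sqrt{26}$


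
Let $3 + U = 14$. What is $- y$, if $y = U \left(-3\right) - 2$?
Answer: $35$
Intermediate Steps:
$U = 11$ ($U = -3 + 14 = 11$)
$y = -35$ ($y = 11 \left(-3\right) - 2 = -33 - 2 = -35$)
$- y = \left(-1\right) \left(-35\right) = 35$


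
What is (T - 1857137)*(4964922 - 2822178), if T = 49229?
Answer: -3873884019552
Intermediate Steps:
(T - 1857137)*(4964922 - 2822178) = (49229 - 1857137)*(4964922 - 2822178) = -1807908*2142744 = -3873884019552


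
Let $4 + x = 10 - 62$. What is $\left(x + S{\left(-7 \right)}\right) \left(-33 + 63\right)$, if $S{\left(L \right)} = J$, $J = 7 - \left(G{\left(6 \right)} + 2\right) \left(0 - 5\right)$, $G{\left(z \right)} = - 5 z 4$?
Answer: $-19170$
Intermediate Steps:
$G{\left(z \right)} = - 20 z$
$x = -56$ ($x = -4 + \left(10 - 62\right) = -4 - 52 = -56$)
$J = -583$ ($J = 7 - \left(\left(-20\right) 6 + 2\right) \left(0 - 5\right) = 7 - \left(-120 + 2\right) \left(-5\right) = 7 - \left(-118\right) \left(-5\right) = 7 - 590 = -583$)
$S{\left(L \right)} = -583$
$\left(x + S{\left(-7 \right)}\right) \left(-33 + 63\right) = \left(-56 - 583\right) \left(-33 + 63\right) = \left(-639\right) 30 = -19170$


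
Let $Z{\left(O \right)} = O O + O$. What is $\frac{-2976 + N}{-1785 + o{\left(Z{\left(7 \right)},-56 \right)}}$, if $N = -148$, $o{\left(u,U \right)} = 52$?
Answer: $\frac{3124}{1733} \approx 1.8027$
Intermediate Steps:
$Z{\left(O \right)} = O + O^{2}$ ($Z{\left(O \right)} = O^{2} + O = O + O^{2}$)
$\frac{-2976 + N}{-1785 + o{\left(Z{\left(7 \right)},-56 \right)}} = \frac{-2976 - 148}{-1785 + 52} = - \frac{3124}{-1733} = \left(-3124\right) \left(- \frac{1}{1733}\right) = \frac{3124}{1733}$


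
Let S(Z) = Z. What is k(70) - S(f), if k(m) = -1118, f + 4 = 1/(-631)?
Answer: -702933/631 ≈ -1114.0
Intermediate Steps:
f = -2525/631 (f = -4 + 1/(-631) = -4 - 1/631 = -2525/631 ≈ -4.0016)
k(70) - S(f) = -1118 - 1*(-2525/631) = -1118 + 2525/631 = -702933/631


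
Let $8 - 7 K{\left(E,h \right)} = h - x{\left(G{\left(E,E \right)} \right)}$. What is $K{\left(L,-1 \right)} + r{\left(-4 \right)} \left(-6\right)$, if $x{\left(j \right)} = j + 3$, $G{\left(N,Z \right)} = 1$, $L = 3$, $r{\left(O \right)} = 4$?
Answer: $- \frac{155}{7} \approx -22.143$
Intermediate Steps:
$x{\left(j \right)} = 3 + j$
$K{\left(E,h \right)} = \frac{12}{7} - \frac{h}{7}$ ($K{\left(E,h \right)} = \frac{8}{7} - \frac{h - \left(3 + 1\right)}{7} = \frac{8}{7} - \frac{h - 4}{7} = \frac{8}{7} - \frac{-4 + h}{7} = \frac{8}{7} - \left(- \frac{4}{7} + \frac{h}{7}\right) = \frac{12}{7} - \frac{h}{7}$)
$K{\left(L,-1 \right)} + r{\left(-4 \right)} \left(-6\right) = \left(\frac{12}{7} - - \frac{1}{7}\right) + 4 \left(-6\right) = \left(\frac{12}{7} + \frac{1}{7}\right) - 24 = \frac{13}{7} - 24 = - \frac{155}{7}$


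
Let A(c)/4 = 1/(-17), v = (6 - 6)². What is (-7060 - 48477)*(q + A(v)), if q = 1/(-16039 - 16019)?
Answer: 7122564713/544986 ≈ 13069.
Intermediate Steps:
v = 0 (v = 0² = 0)
q = -1/32058 (q = 1/(-32058) = -1/32058 ≈ -3.1193e-5)
A(c) = -4/17 (A(c) = 4/(-17) = 4*(-1/17) = -4/17)
(-7060 - 48477)*(q + A(v)) = (-7060 - 48477)*(-1/32058 - 4/17) = -55537*(-128249/544986) = 7122564713/544986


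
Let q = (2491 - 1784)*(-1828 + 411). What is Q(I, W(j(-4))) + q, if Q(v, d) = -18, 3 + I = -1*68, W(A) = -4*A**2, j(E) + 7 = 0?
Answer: -1001837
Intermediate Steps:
j(E) = -7 (j(E) = -7 + 0 = -7)
q = -1001819 (q = 707*(-1417) = -1001819)
I = -71 (I = -3 - 1*68 = -3 - 68 = -71)
Q(I, W(j(-4))) + q = -18 - 1001819 = -1001837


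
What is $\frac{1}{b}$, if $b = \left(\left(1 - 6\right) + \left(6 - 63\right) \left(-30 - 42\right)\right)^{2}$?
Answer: $\frac{1}{16801801} \approx 5.9517 \cdot 10^{-8}$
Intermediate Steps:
$b = 16801801$ ($b = \left(-5 - -4104\right)^{2} = \left(-5 + 4104\right)^{2} = 4099^{2} = 16801801$)
$\frac{1}{b} = \frac{1}{16801801}$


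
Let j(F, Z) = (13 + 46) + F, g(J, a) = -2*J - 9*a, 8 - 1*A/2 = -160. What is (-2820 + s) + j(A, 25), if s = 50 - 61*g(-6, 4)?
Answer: -911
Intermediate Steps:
A = 336 (A = 16 - 2*(-160) = 16 + 320 = 336)
g(J, a) = -9*a - 2*J
j(F, Z) = 59 + F
s = 1514 (s = 50 - 61*(-9*4 - 2*(-6)) = 50 - 61*(-36 + 12) = 50 - 61*(-24) = 50 + 1464 = 1514)
(-2820 + s) + j(A, 25) = (-2820 + 1514) + (59 + 336) = -1306 + 395 = -911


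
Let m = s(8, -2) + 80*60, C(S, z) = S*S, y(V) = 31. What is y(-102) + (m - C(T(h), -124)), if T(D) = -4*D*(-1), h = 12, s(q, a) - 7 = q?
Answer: 2542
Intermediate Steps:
s(q, a) = 7 + q
T(D) = 4*D
C(S, z) = S²
m = 4815 (m = (7 + 8) + 80*60 = 15 + 4800 = 4815)
y(-102) + (m - C(T(h), -124)) = 31 + (4815 - (4*12)²) = 31 + (4815 - 1*48²) = 31 + (4815 - 1*2304) = 31 + (4815 - 2304) = 31 + 2511 = 2542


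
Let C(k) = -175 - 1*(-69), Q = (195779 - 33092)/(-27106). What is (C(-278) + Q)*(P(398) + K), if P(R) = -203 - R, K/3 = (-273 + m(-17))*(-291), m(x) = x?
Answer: -766780036187/27106 ≈ -2.8288e+7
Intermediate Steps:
K = 253170 (K = 3*((-273 - 17)*(-291)) = 3*(-290*(-291)) = 3*84390 = 253170)
Q = -162687/27106 (Q = 162687*(-1/27106) = -162687/27106 ≈ -6.0019)
C(k) = -106 (C(k) = -175 + 69 = -106)
(C(-278) + Q)*(P(398) + K) = (-106 - 162687/27106)*((-203 - 1*398) + 253170) = -3035923*((-203 - 398) + 253170)/27106 = -3035923*(-601 + 253170)/27106 = -3035923/27106*252569 = -766780036187/27106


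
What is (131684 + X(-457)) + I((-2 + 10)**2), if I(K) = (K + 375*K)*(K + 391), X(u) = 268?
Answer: 11081072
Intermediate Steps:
I(K) = 376*K*(391 + K) (I(K) = (376*K)*(391 + K) = 376*K*(391 + K))
(131684 + X(-457)) + I((-2 + 10)**2) = (131684 + 268) + 376*(-2 + 10)**2*(391 + (-2 + 10)**2) = 131952 + 376*8**2*(391 + 8**2) = 131952 + 376*64*(391 + 64) = 131952 + 376*64*455 = 131952 + 10949120 = 11081072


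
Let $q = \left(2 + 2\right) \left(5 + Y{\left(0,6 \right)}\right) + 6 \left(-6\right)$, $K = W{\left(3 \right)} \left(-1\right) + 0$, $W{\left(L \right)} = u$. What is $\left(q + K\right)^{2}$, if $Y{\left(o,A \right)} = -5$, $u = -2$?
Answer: $1156$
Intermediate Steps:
$W{\left(L \right)} = -2$
$K = 2$ ($K = \left(-2\right) \left(-1\right) + 0 = 2 + 0 = 2$)
$q = -36$ ($q = \left(2 + 2\right) \left(5 - 5\right) + 6 \left(-6\right) = 4 \cdot 0 - 36 = 0 - 36 = -36$)
$\left(q + K\right)^{2} = \left(-36 + 2\right)^{2} = \left(-34\right)^{2} = 1156$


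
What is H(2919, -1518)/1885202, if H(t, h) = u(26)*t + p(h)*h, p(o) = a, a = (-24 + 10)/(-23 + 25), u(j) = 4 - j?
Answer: -2436/85691 ≈ -0.028428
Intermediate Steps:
a = -7 (a = -14/2 = -14*1/2 = -7)
p(o) = -7
H(t, h) = -22*t - 7*h (H(t, h) = (4 - 1*26)*t - 7*h = (4 - 26)*t - 7*h = -22*t - 7*h)
H(2919, -1518)/1885202 = (-22*2919 - 7*(-1518))/1885202 = (-64218 + 10626)*(1/1885202) = -53592*1/1885202 = -2436/85691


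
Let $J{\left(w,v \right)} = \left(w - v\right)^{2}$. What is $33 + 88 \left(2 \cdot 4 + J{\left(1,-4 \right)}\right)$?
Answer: $2937$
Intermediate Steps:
$33 + 88 \left(2 \cdot 4 + J{\left(1,-4 \right)}\right) = 33 + 88 \left(2 \cdot 4 + \left(-4 - 1\right)^{2}\right) = 33 + 88 \left(8 + \left(-4 - 1\right)^{2}\right) = 33 + 88 \left(8 + \left(-5\right)^{2}\right) = 33 + 88 \left(8 + 25\right) = 33 + 88 \cdot 33 = 33 + 2904 = 2937$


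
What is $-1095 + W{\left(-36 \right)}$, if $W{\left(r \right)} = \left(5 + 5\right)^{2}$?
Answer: $-995$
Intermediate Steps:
$W{\left(r \right)} = 100$ ($W{\left(r \right)} = 10^{2} = 100$)
$-1095 + W{\left(-36 \right)} = -1095 + 100 = -995$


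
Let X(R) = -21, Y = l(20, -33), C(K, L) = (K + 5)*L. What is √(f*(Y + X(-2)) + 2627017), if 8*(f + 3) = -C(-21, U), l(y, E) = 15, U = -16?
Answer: √2627227 ≈ 1620.9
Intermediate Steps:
C(K, L) = L*(5 + K) (C(K, L) = (5 + K)*L = L*(5 + K))
Y = 15
f = -35 (f = -3 + (-(-16)*(5 - 21))/8 = -3 + (-(-16)*(-16))/8 = -3 + (-1*256)/8 = -3 + (⅛)*(-256) = -3 - 32 = -35)
√(f*(Y + X(-2)) + 2627017) = √(-35*(15 - 21) + 2627017) = √(-35*(-6) + 2627017) = √(210 + 2627017) = √2627227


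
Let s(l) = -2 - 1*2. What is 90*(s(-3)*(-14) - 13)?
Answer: 3870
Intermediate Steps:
s(l) = -4 (s(l) = -2 - 2 = -4)
90*(s(-3)*(-14) - 13) = 90*(-4*(-14) - 13) = 90*(56 - 13) = 90*43 = 3870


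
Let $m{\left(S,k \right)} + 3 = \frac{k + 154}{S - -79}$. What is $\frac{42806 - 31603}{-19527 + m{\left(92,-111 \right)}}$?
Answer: $- \frac{1915713}{3339587} \approx -0.57364$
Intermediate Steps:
$m{\left(S,k \right)} = -3 + \frac{154 + k}{79 + S}$ ($m{\left(S,k \right)} = -3 + \frac{k + 154}{S - -79} = -3 + \frac{154 + k}{S + \left(-2 + 81\right)} = -3 + \frac{154 + k}{S + 79} = -3 + \frac{154 + k}{79 + S}$)
$\frac{42806 - 31603}{-19527 + m{\left(92,-111 \right)}} = \frac{42806 - 31603}{-19527 + \frac{-83 - 111 - 276}{79 + 92}} = \frac{11203}{-19527 + \frac{-83 - 111 - 276}{171}} = \frac{11203}{-19527 + \frac{1}{171} \left(-470\right)} = \frac{11203}{-19527 - \frac{470}{171}} = \frac{11203}{- \frac{3339587}{171}} = 11203 \left(- \frac{171}{3339587}\right) = - \frac{1915713}{3339587}$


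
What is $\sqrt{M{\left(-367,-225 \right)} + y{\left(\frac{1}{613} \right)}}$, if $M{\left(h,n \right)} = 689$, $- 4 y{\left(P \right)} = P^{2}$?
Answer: $\frac{\sqrt{1035619363}}{1226} \approx 26.249$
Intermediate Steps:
$y{\left(P \right)} = - \frac{P^{2}}{4}$
$\sqrt{M{\left(-367,-225 \right)} + y{\left(\frac{1}{613} \right)}} = \sqrt{689 - \frac{\left(\frac{1}{613}\right)^{2}}{4}} = \sqrt{689 - \frac{1}{4 \cdot 375769}} = \sqrt{689 - \frac{1}{1503076}} = \sqrt{\frac{1035619363}{1503076}} = \frac{\sqrt{1035619363}}{1226}$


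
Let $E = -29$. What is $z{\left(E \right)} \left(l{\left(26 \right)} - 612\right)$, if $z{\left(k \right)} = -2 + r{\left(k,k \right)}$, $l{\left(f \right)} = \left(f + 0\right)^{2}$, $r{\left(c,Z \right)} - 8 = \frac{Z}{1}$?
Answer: $-1472$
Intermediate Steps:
$r{\left(c,Z \right)} = 8 + Z$ ($r{\left(c,Z \right)} = 8 + \frac{Z}{1} = 8 + Z 1 = 8 + Z$)
$l{\left(f \right)} = f^{2}$
$z{\left(k \right)} = 6 + k$ ($z{\left(k \right)} = -2 + \left(8 + k\right) = 6 + k$)
$z{\left(E \right)} \left(l{\left(26 \right)} - 612\right) = \left(6 - 29\right) \left(26^{2} - 612\right) = - 23 \left(676 - 612\right) = \left(-23\right) 64 = -1472$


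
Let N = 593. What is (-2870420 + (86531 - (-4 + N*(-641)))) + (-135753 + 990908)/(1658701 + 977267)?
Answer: -6336265216141/2635968 ≈ -2.4038e+6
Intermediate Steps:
(-2870420 + (86531 - (-4 + N*(-641)))) + (-135753 + 990908)/(1658701 + 977267) = (-2870420 + (86531 - (-4 + 593*(-641)))) + (-135753 + 990908)/(1658701 + 977267) = (-2870420 + (86531 - (-4 - 380113))) + 855155/2635968 = (-2870420 + (86531 - 1*(-380117))) + 855155*(1/2635968) = (-2870420 + (86531 + 380117)) + 855155/2635968 = (-2870420 + 466648) + 855155/2635968 = -2403772 + 855155/2635968 = -6336265216141/2635968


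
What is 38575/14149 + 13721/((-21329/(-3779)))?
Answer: 734471889366/301784021 ≈ 2433.8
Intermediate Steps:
38575/14149 + 13721/((-21329/(-3779))) = 38575*(1/14149) + 13721/((-21329*(-1/3779))) = 38575/14149 + 13721/(21329/3779) = 38575/14149 + 13721*(3779/21329) = 38575/14149 + 51851659/21329 = 734471889366/301784021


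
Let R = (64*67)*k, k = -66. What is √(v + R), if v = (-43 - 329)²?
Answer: 4*I*√9039 ≈ 380.29*I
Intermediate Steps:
R = -283008 (R = (64*67)*(-66) = 4288*(-66) = -283008)
v = 138384 (v = (-372)² = 138384)
√(v + R) = √(138384 - 283008) = √(-144624) = 4*I*√9039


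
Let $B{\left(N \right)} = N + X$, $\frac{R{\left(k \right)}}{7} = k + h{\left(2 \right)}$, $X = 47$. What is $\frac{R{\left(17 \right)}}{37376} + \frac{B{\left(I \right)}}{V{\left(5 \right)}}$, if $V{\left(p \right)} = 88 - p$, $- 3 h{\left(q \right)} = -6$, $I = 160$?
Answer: $\frac{7747871}{3102208} \approx 2.4975$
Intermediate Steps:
$h{\left(q \right)} = 2$ ($h{\left(q \right)} = \left(- \frac{1}{3}\right) \left(-6\right) = 2$)
$R{\left(k \right)} = 14 + 7 k$ ($R{\left(k \right)} = 7 \left(k + 2\right) = 7 \left(2 + k\right) = 14 + 7 k$)
$B{\left(N \right)} = 47 + N$ ($B{\left(N \right)} = N + 47 = 47 + N$)
$\frac{R{\left(17 \right)}}{37376} + \frac{B{\left(I \right)}}{V{\left(5 \right)}} = \frac{14 + 7 \cdot 17}{37376} + \frac{47 + 160}{88 - 5} = \left(14 + 119\right) \frac{1}{37376} + \frac{207}{88 - 5} = 133 \cdot \frac{1}{37376} + \frac{207}{83} = \frac{133}{37376} + 207 \cdot \frac{1}{83} = \frac{133}{37376} + \frac{207}{83} = \frac{7747871}{3102208}$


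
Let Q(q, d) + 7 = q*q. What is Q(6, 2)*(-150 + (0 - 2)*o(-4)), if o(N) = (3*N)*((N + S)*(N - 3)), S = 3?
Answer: 522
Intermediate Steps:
Q(q, d) = -7 + q² (Q(q, d) = -7 + q*q = -7 + q²)
o(N) = 3*N*(-3 + N)*(3 + N) (o(N) = (3*N)*((N + 3)*(N - 3)) = (3*N)*((3 + N)*(-3 + N)) = (3*N)*((-3 + N)*(3 + N)) = 3*N*(-3 + N)*(3 + N))
Q(6, 2)*(-150 + (0 - 2)*o(-4)) = (-7 + 6²)*(-150 + (0 - 2)*(3*(-4)*(-9 + (-4)²))) = (-7 + 36)*(-150 - 6*(-4)*(-9 + 16)) = 29*(-150 - 6*(-4)*7) = 29*(-150 - 2*(-84)) = 29*(-150 + 168) = 29*18 = 522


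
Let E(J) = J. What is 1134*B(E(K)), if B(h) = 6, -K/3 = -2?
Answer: 6804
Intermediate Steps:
K = 6 (K = -3*(-2) = 6)
1134*B(E(K)) = 1134*6 = 6804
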